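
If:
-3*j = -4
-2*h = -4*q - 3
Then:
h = 2*q + 3/2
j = 4/3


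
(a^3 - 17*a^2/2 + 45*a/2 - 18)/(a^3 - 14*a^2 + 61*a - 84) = (a - 3/2)/(a - 7)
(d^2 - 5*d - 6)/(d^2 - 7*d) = (d^2 - 5*d - 6)/(d*(d - 7))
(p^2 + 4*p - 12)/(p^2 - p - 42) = (p - 2)/(p - 7)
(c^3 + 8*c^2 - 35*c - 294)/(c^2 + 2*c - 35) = (c^2 + c - 42)/(c - 5)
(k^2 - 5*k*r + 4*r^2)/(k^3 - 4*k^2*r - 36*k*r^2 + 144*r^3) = (-k + r)/(-k^2 + 36*r^2)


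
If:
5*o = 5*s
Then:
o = s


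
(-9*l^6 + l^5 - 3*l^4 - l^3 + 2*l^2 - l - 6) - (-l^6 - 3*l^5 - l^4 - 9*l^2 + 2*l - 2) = -8*l^6 + 4*l^5 - 2*l^4 - l^3 + 11*l^2 - 3*l - 4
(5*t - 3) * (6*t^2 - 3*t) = 30*t^3 - 33*t^2 + 9*t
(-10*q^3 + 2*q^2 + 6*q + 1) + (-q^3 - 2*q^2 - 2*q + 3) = -11*q^3 + 4*q + 4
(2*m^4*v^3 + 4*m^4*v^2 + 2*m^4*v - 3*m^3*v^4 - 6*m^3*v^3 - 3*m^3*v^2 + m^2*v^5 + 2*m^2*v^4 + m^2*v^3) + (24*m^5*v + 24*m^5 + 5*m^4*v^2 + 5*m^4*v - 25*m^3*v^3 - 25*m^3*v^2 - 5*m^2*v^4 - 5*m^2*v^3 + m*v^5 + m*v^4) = 24*m^5*v + 24*m^5 + 2*m^4*v^3 + 9*m^4*v^2 + 7*m^4*v - 3*m^3*v^4 - 31*m^3*v^3 - 28*m^3*v^2 + m^2*v^5 - 3*m^2*v^4 - 4*m^2*v^3 + m*v^5 + m*v^4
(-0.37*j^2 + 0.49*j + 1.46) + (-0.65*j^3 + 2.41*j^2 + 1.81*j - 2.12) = -0.65*j^3 + 2.04*j^2 + 2.3*j - 0.66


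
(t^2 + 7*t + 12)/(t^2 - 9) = (t + 4)/(t - 3)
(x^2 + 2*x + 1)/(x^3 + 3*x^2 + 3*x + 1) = 1/(x + 1)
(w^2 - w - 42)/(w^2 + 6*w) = (w - 7)/w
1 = 1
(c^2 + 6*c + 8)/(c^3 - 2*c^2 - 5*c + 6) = (c + 4)/(c^2 - 4*c + 3)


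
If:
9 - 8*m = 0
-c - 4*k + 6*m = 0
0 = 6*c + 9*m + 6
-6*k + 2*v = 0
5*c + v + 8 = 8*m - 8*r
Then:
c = -43/16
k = 151/64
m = 9/8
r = 471/512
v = 453/64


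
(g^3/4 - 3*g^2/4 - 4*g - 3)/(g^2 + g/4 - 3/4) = (g^2 - 4*g - 12)/(4*g - 3)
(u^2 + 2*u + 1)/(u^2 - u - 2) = (u + 1)/(u - 2)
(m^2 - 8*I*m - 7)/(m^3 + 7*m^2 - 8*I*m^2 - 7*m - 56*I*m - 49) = 1/(m + 7)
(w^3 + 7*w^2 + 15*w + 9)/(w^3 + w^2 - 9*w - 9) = (w + 3)/(w - 3)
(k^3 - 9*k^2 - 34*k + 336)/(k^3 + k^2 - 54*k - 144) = (k - 7)/(k + 3)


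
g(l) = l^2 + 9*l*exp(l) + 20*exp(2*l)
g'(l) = 9*l*exp(l) + 2*l + 40*exp(2*l) + 9*exp(l)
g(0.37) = 46.88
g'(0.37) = 102.43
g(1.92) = 1052.06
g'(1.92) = 2044.11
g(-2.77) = 6.19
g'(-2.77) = -6.38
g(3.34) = 16785.80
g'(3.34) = 32961.68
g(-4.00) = 15.35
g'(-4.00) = -8.48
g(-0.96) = 0.55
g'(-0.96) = 4.08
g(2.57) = 3723.13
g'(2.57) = 7253.58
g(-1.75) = 0.93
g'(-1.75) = -3.47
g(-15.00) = 225.00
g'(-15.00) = -30.00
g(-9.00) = 80.99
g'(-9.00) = -18.01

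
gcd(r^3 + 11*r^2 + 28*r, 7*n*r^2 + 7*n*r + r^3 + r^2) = r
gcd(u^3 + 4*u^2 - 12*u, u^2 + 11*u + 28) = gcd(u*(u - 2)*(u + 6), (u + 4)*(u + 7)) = 1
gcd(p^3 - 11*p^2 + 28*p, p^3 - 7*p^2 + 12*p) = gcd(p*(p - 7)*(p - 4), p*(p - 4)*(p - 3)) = p^2 - 4*p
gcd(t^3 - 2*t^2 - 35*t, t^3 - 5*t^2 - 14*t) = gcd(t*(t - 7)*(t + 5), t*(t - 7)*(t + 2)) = t^2 - 7*t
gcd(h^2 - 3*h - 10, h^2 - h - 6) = h + 2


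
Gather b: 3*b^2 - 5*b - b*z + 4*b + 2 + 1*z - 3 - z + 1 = 3*b^2 + b*(-z - 1)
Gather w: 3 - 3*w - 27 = -3*w - 24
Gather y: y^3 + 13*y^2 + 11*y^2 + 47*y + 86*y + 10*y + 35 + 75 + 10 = y^3 + 24*y^2 + 143*y + 120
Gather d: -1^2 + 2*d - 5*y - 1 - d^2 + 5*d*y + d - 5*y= -d^2 + d*(5*y + 3) - 10*y - 2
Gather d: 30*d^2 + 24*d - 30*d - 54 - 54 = 30*d^2 - 6*d - 108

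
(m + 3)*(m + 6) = m^2 + 9*m + 18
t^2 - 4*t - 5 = (t - 5)*(t + 1)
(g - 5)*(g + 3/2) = g^2 - 7*g/2 - 15/2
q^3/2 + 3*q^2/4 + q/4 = q*(q/2 + 1/2)*(q + 1/2)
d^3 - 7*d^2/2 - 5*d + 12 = (d - 4)*(d - 3/2)*(d + 2)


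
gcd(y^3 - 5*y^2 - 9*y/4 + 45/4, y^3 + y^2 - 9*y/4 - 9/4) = y^2 - 9/4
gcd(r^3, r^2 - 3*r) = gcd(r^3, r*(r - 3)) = r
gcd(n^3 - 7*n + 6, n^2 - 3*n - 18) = n + 3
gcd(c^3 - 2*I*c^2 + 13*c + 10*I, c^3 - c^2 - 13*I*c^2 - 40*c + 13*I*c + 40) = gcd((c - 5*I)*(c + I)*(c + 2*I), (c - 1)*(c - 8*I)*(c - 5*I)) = c - 5*I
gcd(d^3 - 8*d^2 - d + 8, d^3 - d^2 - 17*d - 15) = d + 1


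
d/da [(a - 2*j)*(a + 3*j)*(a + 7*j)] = 3*a^2 + 16*a*j + j^2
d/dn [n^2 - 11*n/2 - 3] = 2*n - 11/2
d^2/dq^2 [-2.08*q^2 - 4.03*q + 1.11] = -4.16000000000000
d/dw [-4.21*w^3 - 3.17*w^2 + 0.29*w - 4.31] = -12.63*w^2 - 6.34*w + 0.29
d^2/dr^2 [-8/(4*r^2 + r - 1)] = 16*(16*r^2 + 4*r - (8*r + 1)^2 - 4)/(4*r^2 + r - 1)^3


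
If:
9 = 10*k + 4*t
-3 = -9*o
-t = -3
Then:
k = -3/10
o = 1/3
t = 3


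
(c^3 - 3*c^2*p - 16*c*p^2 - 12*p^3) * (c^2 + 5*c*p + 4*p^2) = c^5 + 2*c^4*p - 27*c^3*p^2 - 104*c^2*p^3 - 124*c*p^4 - 48*p^5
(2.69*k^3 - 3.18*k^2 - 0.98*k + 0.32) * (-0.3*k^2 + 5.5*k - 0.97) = -0.807*k^5 + 15.749*k^4 - 19.8053*k^3 - 2.4014*k^2 + 2.7106*k - 0.3104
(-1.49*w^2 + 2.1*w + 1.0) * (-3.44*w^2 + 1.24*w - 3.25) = 5.1256*w^4 - 9.0716*w^3 + 4.0065*w^2 - 5.585*w - 3.25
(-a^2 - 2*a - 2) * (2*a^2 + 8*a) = -2*a^4 - 12*a^3 - 20*a^2 - 16*a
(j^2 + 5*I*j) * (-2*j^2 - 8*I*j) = -2*j^4 - 18*I*j^3 + 40*j^2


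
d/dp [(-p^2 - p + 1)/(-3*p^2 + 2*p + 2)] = (-5*p^2 + 2*p - 4)/(9*p^4 - 12*p^3 - 8*p^2 + 8*p + 4)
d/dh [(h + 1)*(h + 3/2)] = 2*h + 5/2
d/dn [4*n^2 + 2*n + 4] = 8*n + 2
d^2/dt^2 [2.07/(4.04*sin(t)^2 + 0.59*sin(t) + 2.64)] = (-135.142848*sin(t)^4 - 14.802156*sin(t)^3 + 290.304873*sin(t)^2 + 32.828544*sin(t) - 42.71445)/(4.04*sin(t)^2 + 0.59*sin(t) + 2.64)^3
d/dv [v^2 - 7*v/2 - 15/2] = 2*v - 7/2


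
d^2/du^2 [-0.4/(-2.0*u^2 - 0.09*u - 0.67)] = (-3.2*u^2 - 0.144*u + 0.4*(4.0*u + 0.09)*(8.0*u + 0.18) - 1.072)/(2.0*u^2 + 0.09*u + 0.67)^3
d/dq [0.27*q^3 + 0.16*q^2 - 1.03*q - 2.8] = 0.81*q^2 + 0.32*q - 1.03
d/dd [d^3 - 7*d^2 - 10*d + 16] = 3*d^2 - 14*d - 10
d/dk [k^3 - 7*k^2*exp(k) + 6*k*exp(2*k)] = -7*k^2*exp(k) + 3*k^2 + 12*k*exp(2*k) - 14*k*exp(k) + 6*exp(2*k)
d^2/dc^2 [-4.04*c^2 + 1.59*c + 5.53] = -8.08000000000000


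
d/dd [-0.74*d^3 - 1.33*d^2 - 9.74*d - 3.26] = -2.22*d^2 - 2.66*d - 9.74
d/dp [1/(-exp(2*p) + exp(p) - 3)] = (2*exp(p) - 1)*exp(p)/(exp(2*p) - exp(p) + 3)^2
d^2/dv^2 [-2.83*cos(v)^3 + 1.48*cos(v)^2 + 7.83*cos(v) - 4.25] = -5.7075*cos(v) - 2.96*cos(2*v) + 6.3675*cos(3*v)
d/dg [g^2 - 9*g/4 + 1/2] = 2*g - 9/4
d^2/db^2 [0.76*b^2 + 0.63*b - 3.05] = 1.52000000000000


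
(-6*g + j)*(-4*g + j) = 24*g^2 - 10*g*j + j^2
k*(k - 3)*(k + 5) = k^3 + 2*k^2 - 15*k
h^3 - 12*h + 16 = (h - 2)^2*(h + 4)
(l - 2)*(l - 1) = l^2 - 3*l + 2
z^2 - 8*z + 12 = (z - 6)*(z - 2)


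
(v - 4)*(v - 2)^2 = v^3 - 8*v^2 + 20*v - 16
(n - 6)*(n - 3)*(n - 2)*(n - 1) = n^4 - 12*n^3 + 47*n^2 - 72*n + 36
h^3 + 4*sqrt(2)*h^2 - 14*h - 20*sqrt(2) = (h - 2*sqrt(2))*(h + sqrt(2))*(h + 5*sqrt(2))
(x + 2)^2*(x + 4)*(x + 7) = x^4 + 15*x^3 + 76*x^2 + 156*x + 112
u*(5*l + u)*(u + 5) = 5*l*u^2 + 25*l*u + u^3 + 5*u^2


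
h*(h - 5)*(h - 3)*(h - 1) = h^4 - 9*h^3 + 23*h^2 - 15*h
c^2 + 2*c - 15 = (c - 3)*(c + 5)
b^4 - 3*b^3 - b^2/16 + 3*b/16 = b*(b - 3)*(b - 1/4)*(b + 1/4)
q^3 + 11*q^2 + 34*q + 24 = (q + 1)*(q + 4)*(q + 6)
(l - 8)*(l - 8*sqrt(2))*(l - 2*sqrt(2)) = l^3 - 10*sqrt(2)*l^2 - 8*l^2 + 32*l + 80*sqrt(2)*l - 256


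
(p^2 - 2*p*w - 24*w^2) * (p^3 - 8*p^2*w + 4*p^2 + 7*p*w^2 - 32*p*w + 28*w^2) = p^5 - 10*p^4*w + 4*p^4 - p^3*w^2 - 40*p^3*w + 178*p^2*w^3 - 4*p^2*w^2 - 168*p*w^4 + 712*p*w^3 - 672*w^4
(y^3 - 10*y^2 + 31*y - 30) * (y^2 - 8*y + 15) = y^5 - 18*y^4 + 126*y^3 - 428*y^2 + 705*y - 450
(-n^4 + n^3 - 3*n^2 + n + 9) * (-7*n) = 7*n^5 - 7*n^4 + 21*n^3 - 7*n^2 - 63*n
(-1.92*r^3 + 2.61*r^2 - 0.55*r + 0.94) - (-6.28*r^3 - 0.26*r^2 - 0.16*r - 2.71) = 4.36*r^3 + 2.87*r^2 - 0.39*r + 3.65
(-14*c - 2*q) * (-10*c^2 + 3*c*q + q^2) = 140*c^3 - 22*c^2*q - 20*c*q^2 - 2*q^3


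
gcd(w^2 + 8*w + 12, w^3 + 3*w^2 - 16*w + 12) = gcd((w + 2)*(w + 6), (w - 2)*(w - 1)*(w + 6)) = w + 6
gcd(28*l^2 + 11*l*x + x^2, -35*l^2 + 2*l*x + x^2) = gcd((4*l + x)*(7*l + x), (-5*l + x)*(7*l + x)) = 7*l + x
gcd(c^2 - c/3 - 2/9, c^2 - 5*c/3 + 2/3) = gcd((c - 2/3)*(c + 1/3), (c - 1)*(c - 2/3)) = c - 2/3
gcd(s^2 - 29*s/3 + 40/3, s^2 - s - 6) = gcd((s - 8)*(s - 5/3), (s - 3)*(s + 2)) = 1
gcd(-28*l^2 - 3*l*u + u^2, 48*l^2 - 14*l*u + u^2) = 1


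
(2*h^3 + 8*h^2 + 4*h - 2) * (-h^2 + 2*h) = -2*h^5 - 4*h^4 + 12*h^3 + 10*h^2 - 4*h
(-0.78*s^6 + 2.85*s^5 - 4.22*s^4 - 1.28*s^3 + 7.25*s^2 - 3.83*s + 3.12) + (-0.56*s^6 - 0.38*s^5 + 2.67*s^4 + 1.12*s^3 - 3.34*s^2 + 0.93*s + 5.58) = -1.34*s^6 + 2.47*s^5 - 1.55*s^4 - 0.16*s^3 + 3.91*s^2 - 2.9*s + 8.7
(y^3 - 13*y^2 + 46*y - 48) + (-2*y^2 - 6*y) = y^3 - 15*y^2 + 40*y - 48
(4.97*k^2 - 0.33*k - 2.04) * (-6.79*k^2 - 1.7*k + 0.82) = -33.7463*k^4 - 6.2083*k^3 + 18.488*k^2 + 3.1974*k - 1.6728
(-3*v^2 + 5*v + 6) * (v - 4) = -3*v^3 + 17*v^2 - 14*v - 24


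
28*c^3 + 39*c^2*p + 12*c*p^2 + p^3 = (c + p)*(4*c + p)*(7*c + p)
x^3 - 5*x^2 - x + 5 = (x - 5)*(x - 1)*(x + 1)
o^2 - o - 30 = (o - 6)*(o + 5)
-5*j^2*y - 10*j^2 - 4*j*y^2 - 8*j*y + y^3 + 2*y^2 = (-5*j + y)*(j + y)*(y + 2)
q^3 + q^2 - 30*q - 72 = (q - 6)*(q + 3)*(q + 4)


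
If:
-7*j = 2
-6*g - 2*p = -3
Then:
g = 1/2 - p/3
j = -2/7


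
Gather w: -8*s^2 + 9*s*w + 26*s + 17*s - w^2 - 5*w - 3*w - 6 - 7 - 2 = -8*s^2 + 43*s - w^2 + w*(9*s - 8) - 15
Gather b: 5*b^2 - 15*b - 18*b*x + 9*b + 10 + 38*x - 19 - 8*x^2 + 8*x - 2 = 5*b^2 + b*(-18*x - 6) - 8*x^2 + 46*x - 11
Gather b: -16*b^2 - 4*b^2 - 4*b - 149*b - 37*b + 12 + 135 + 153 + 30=-20*b^2 - 190*b + 330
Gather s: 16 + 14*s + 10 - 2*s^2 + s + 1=-2*s^2 + 15*s + 27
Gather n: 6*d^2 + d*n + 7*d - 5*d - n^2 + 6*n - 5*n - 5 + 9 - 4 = 6*d^2 + 2*d - n^2 + n*(d + 1)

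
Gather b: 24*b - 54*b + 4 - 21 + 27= 10 - 30*b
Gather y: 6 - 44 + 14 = -24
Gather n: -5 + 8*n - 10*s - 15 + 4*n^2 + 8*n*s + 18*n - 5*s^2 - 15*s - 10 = 4*n^2 + n*(8*s + 26) - 5*s^2 - 25*s - 30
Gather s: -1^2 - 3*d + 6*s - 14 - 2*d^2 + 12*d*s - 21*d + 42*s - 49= -2*d^2 - 24*d + s*(12*d + 48) - 64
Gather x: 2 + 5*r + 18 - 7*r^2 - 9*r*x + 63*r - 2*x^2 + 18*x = -7*r^2 + 68*r - 2*x^2 + x*(18 - 9*r) + 20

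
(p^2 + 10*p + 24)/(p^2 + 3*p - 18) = (p + 4)/(p - 3)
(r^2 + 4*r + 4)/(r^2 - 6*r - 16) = (r + 2)/(r - 8)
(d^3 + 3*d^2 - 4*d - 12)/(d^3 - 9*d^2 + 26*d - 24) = (d^2 + 5*d + 6)/(d^2 - 7*d + 12)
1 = 1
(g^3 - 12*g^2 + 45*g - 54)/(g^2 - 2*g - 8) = (-g^3 + 12*g^2 - 45*g + 54)/(-g^2 + 2*g + 8)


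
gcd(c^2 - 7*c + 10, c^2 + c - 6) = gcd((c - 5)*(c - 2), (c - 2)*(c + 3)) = c - 2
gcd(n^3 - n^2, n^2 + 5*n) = n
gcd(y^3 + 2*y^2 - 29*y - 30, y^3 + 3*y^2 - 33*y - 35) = y^2 - 4*y - 5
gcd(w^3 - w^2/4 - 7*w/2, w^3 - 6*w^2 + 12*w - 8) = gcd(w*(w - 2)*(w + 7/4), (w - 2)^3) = w - 2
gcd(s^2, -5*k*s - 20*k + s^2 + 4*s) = 1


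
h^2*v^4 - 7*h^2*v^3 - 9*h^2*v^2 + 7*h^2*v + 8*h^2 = (v - 8)*(v - 1)*(h*v + h)^2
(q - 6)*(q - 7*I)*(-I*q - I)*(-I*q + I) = -q^4 + 6*q^3 + 7*I*q^3 + q^2 - 42*I*q^2 - 6*q - 7*I*q + 42*I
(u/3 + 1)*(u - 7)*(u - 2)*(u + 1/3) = u^4/3 - 17*u^3/9 - 5*u^2 + 113*u/9 + 14/3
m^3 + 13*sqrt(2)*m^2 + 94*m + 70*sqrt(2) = (m + sqrt(2))*(m + 5*sqrt(2))*(m + 7*sqrt(2))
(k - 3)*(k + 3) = k^2 - 9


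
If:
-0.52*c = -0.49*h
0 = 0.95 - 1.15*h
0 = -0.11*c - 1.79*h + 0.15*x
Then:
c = 0.78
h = 0.83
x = 10.43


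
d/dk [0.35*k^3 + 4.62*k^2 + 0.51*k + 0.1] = 1.05*k^2 + 9.24*k + 0.51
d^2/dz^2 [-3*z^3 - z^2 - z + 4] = -18*z - 2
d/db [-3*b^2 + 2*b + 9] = 2 - 6*b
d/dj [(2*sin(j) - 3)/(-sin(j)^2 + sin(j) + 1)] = (-6*sin(j) - 2*cos(j)^2 + 7)*cos(j)/(sin(j) + cos(j)^2)^2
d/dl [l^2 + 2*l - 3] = 2*l + 2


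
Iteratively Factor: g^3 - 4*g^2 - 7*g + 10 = (g - 5)*(g^2 + g - 2) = (g - 5)*(g - 1)*(g + 2)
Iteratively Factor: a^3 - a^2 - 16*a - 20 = (a + 2)*(a^2 - 3*a - 10) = (a - 5)*(a + 2)*(a + 2)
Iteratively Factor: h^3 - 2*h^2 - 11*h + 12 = (h + 3)*(h^2 - 5*h + 4) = (h - 1)*(h + 3)*(h - 4)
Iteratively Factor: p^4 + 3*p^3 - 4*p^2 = (p)*(p^3 + 3*p^2 - 4*p) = p^2*(p^2 + 3*p - 4) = p^2*(p - 1)*(p + 4)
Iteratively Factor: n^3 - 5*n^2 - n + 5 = (n + 1)*(n^2 - 6*n + 5) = (n - 1)*(n + 1)*(n - 5)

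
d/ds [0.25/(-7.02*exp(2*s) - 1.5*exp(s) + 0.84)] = (3.51*exp(s) + 0.375)*exp(s)/(7.02*exp(2*s) + 1.5*exp(s) - 0.84)^2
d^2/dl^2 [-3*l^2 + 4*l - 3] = -6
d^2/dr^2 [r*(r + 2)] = 2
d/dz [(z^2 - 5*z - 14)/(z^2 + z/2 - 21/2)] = 2*(11*z^2 + 14*z + 119)/(4*z^4 + 4*z^3 - 83*z^2 - 42*z + 441)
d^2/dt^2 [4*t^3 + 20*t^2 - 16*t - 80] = 24*t + 40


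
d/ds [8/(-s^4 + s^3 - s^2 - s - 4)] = 8*(4*s^3 - 3*s^2 + 2*s + 1)/(s^4 - s^3 + s^2 + s + 4)^2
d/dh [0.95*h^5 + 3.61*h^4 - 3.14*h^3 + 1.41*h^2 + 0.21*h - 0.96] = 4.75*h^4 + 14.44*h^3 - 9.42*h^2 + 2.82*h + 0.21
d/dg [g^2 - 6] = 2*g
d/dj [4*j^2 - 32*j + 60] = 8*j - 32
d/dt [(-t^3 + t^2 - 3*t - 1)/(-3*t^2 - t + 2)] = (3*t^4 + 2*t^3 - 16*t^2 - 2*t - 7)/(9*t^4 + 6*t^3 - 11*t^2 - 4*t + 4)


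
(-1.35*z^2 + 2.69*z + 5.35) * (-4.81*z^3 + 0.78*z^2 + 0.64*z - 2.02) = 6.4935*z^5 - 13.9919*z^4 - 24.4993*z^3 + 8.6216*z^2 - 2.0098*z - 10.807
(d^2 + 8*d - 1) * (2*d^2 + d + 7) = 2*d^4 + 17*d^3 + 13*d^2 + 55*d - 7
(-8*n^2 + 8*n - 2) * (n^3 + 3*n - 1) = -8*n^5 + 8*n^4 - 26*n^3 + 32*n^2 - 14*n + 2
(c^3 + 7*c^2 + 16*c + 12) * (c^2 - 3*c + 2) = c^5 + 4*c^4 - 3*c^3 - 22*c^2 - 4*c + 24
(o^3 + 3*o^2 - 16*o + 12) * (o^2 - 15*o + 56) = o^5 - 12*o^4 - 5*o^3 + 420*o^2 - 1076*o + 672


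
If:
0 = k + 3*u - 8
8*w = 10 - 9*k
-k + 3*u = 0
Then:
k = 4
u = 4/3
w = -13/4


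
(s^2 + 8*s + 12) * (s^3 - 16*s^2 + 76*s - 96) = s^5 - 8*s^4 - 40*s^3 + 320*s^2 + 144*s - 1152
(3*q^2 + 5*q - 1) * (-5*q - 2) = -15*q^3 - 31*q^2 - 5*q + 2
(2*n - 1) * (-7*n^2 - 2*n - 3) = -14*n^3 + 3*n^2 - 4*n + 3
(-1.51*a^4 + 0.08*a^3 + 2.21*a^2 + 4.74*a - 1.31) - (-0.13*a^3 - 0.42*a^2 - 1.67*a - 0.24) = -1.51*a^4 + 0.21*a^3 + 2.63*a^2 + 6.41*a - 1.07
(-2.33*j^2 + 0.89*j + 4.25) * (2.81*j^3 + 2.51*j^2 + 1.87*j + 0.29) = -6.5473*j^5 - 3.3474*j^4 + 9.8193*j^3 + 11.6561*j^2 + 8.2056*j + 1.2325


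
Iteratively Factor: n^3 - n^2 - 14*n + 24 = (n + 4)*(n^2 - 5*n + 6) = (n - 3)*(n + 4)*(n - 2)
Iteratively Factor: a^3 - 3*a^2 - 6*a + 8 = (a + 2)*(a^2 - 5*a + 4) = (a - 4)*(a + 2)*(a - 1)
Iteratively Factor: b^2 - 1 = (b + 1)*(b - 1)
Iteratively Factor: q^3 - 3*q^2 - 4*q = (q - 4)*(q^2 + q) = q*(q - 4)*(q + 1)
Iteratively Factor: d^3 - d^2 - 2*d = (d)*(d^2 - d - 2) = d*(d + 1)*(d - 2)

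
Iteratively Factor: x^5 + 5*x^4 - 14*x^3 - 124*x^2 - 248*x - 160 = (x + 4)*(x^4 + x^3 - 18*x^2 - 52*x - 40) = (x - 5)*(x + 4)*(x^3 + 6*x^2 + 12*x + 8) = (x - 5)*(x + 2)*(x + 4)*(x^2 + 4*x + 4) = (x - 5)*(x + 2)^2*(x + 4)*(x + 2)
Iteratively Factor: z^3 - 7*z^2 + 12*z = (z - 4)*(z^2 - 3*z) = z*(z - 4)*(z - 3)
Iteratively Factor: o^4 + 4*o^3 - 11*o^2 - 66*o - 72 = (o + 3)*(o^3 + o^2 - 14*o - 24) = (o + 2)*(o + 3)*(o^2 - o - 12) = (o - 4)*(o + 2)*(o + 3)*(o + 3)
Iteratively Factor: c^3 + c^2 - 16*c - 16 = (c + 1)*(c^2 - 16) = (c + 1)*(c + 4)*(c - 4)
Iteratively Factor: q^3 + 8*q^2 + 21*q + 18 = (q + 3)*(q^2 + 5*q + 6) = (q + 2)*(q + 3)*(q + 3)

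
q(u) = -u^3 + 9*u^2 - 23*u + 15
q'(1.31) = -4.57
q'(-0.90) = -41.63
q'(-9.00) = -428.00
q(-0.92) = 44.56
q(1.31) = -1.93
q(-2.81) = 172.88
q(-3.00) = 192.00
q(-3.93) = 305.09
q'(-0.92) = -42.10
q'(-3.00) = -104.00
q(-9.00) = 1680.00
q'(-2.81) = -97.27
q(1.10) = -0.74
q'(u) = -3*u^2 + 18*u - 23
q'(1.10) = -6.83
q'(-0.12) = -25.20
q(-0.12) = 17.89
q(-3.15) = 208.01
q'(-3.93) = -140.07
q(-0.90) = 43.72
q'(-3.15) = -109.47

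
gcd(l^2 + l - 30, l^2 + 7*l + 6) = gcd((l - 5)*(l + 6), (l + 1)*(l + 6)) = l + 6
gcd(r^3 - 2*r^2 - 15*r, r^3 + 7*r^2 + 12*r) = r^2 + 3*r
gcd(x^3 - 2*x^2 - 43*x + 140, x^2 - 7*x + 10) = x - 5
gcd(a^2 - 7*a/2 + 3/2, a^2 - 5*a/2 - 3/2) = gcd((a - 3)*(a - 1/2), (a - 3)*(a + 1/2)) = a - 3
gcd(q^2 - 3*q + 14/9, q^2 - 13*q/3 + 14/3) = q - 7/3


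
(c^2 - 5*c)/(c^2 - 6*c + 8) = c*(c - 5)/(c^2 - 6*c + 8)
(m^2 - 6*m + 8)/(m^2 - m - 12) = (m - 2)/(m + 3)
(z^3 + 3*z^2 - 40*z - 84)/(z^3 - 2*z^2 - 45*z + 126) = (z + 2)/(z - 3)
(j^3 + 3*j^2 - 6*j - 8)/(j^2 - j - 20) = (j^2 - j - 2)/(j - 5)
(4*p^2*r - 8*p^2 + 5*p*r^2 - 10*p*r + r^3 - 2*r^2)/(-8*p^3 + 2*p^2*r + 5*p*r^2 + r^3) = (-p*r + 2*p - r^2 + 2*r)/(2*p^2 - p*r - r^2)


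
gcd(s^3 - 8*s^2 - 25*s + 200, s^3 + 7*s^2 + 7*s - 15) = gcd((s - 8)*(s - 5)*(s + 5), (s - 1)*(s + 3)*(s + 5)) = s + 5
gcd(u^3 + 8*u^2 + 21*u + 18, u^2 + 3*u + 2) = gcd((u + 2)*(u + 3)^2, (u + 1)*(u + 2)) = u + 2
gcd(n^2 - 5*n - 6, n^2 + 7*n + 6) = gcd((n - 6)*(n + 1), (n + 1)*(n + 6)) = n + 1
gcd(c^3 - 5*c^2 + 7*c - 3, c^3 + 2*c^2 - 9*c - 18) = c - 3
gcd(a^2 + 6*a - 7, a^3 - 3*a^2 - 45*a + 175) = a + 7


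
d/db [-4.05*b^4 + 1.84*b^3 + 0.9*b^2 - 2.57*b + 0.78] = -16.2*b^3 + 5.52*b^2 + 1.8*b - 2.57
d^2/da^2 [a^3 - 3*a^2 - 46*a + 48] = 6*a - 6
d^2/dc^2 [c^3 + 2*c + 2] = 6*c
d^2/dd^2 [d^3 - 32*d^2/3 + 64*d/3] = 6*d - 64/3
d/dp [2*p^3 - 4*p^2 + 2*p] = 6*p^2 - 8*p + 2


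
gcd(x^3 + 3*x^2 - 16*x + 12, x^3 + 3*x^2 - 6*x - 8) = x - 2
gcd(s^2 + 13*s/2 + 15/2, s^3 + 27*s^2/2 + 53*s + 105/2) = s^2 + 13*s/2 + 15/2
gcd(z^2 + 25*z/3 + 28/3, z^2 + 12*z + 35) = z + 7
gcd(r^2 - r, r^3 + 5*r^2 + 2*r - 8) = r - 1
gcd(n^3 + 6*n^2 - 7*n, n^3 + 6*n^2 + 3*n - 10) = n - 1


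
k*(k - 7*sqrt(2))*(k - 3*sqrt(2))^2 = k^4 - 13*sqrt(2)*k^3 + 102*k^2 - 126*sqrt(2)*k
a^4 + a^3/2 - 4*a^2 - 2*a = a*(a - 2)*(a + 1/2)*(a + 2)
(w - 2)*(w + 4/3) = w^2 - 2*w/3 - 8/3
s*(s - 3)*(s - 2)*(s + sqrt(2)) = s^4 - 5*s^3 + sqrt(2)*s^3 - 5*sqrt(2)*s^2 + 6*s^2 + 6*sqrt(2)*s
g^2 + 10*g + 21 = (g + 3)*(g + 7)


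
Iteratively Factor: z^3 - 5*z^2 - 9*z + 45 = (z - 5)*(z^2 - 9) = (z - 5)*(z + 3)*(z - 3)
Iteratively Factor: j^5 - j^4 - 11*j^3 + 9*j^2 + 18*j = (j + 3)*(j^4 - 4*j^3 + j^2 + 6*j) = (j - 2)*(j + 3)*(j^3 - 2*j^2 - 3*j) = (j - 2)*(j + 1)*(j + 3)*(j^2 - 3*j) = (j - 3)*(j - 2)*(j + 1)*(j + 3)*(j)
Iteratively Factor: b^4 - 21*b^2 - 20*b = (b - 5)*(b^3 + 5*b^2 + 4*b) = b*(b - 5)*(b^2 + 5*b + 4) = b*(b - 5)*(b + 1)*(b + 4)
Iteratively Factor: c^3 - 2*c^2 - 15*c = (c + 3)*(c^2 - 5*c) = c*(c + 3)*(c - 5)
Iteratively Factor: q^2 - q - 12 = (q - 4)*(q + 3)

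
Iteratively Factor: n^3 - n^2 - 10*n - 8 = (n + 2)*(n^2 - 3*n - 4) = (n - 4)*(n + 2)*(n + 1)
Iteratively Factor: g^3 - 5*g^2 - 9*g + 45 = (g - 3)*(g^2 - 2*g - 15) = (g - 5)*(g - 3)*(g + 3)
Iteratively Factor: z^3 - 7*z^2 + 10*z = (z - 5)*(z^2 - 2*z) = (z - 5)*(z - 2)*(z)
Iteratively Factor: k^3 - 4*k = (k + 2)*(k^2 - 2*k) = k*(k + 2)*(k - 2)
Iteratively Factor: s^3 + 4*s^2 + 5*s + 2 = (s + 1)*(s^2 + 3*s + 2) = (s + 1)^2*(s + 2)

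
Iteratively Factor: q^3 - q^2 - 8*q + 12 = (q + 3)*(q^2 - 4*q + 4) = (q - 2)*(q + 3)*(q - 2)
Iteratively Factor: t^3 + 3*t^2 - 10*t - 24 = (t - 3)*(t^2 + 6*t + 8) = (t - 3)*(t + 4)*(t + 2)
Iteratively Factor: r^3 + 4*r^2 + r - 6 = (r - 1)*(r^2 + 5*r + 6) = (r - 1)*(r + 2)*(r + 3)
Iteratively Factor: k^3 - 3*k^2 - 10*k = (k - 5)*(k^2 + 2*k) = (k - 5)*(k + 2)*(k)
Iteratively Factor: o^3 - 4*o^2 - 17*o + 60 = (o + 4)*(o^2 - 8*o + 15) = (o - 3)*(o + 4)*(o - 5)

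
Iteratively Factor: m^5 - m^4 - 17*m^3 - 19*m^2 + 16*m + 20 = (m - 1)*(m^4 - 17*m^2 - 36*m - 20) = (m - 1)*(m + 2)*(m^3 - 2*m^2 - 13*m - 10) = (m - 1)*(m + 1)*(m + 2)*(m^2 - 3*m - 10) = (m - 1)*(m + 1)*(m + 2)^2*(m - 5)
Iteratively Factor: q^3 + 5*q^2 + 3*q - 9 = (q - 1)*(q^2 + 6*q + 9) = (q - 1)*(q + 3)*(q + 3)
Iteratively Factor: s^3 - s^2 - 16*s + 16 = (s + 4)*(s^2 - 5*s + 4) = (s - 1)*(s + 4)*(s - 4)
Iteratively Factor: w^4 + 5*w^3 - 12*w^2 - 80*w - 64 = (w + 1)*(w^3 + 4*w^2 - 16*w - 64) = (w + 1)*(w + 4)*(w^2 - 16) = (w - 4)*(w + 1)*(w + 4)*(w + 4)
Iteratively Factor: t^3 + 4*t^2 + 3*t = (t + 3)*(t^2 + t) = t*(t + 3)*(t + 1)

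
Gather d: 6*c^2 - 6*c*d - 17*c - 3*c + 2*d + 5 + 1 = 6*c^2 - 20*c + d*(2 - 6*c) + 6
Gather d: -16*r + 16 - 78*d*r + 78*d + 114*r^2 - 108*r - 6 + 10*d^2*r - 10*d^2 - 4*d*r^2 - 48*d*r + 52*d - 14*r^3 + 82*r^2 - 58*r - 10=d^2*(10*r - 10) + d*(-4*r^2 - 126*r + 130) - 14*r^3 + 196*r^2 - 182*r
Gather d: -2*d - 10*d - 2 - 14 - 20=-12*d - 36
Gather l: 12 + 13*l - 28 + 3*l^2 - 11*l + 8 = 3*l^2 + 2*l - 8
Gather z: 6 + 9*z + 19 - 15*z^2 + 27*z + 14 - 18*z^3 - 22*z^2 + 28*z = -18*z^3 - 37*z^2 + 64*z + 39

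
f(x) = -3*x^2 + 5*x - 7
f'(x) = 5 - 6*x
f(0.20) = -6.12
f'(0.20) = 3.80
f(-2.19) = -32.34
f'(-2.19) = 18.14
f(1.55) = -6.46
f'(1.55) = -4.30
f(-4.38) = -86.45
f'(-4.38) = 31.28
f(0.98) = -4.98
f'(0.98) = -0.88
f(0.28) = -5.84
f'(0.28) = 3.32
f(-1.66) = -23.57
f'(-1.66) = 14.96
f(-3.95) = -73.56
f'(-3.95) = 28.70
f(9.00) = -205.00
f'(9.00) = -49.00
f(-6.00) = -145.00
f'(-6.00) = 41.00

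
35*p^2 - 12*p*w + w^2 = (-7*p + w)*(-5*p + w)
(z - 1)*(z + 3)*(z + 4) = z^3 + 6*z^2 + 5*z - 12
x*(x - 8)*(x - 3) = x^3 - 11*x^2 + 24*x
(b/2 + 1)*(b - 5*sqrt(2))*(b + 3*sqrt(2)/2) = b^3/2 - 7*sqrt(2)*b^2/4 + b^2 - 15*b/2 - 7*sqrt(2)*b/2 - 15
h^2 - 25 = (h - 5)*(h + 5)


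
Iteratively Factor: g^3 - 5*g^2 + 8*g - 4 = (g - 2)*(g^2 - 3*g + 2) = (g - 2)^2*(g - 1)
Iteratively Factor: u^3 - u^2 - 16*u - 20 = (u + 2)*(u^2 - 3*u - 10) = (u + 2)^2*(u - 5)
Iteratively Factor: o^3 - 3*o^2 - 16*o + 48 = (o + 4)*(o^2 - 7*o + 12) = (o - 3)*(o + 4)*(o - 4)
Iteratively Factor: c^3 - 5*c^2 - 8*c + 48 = (c - 4)*(c^2 - c - 12) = (c - 4)^2*(c + 3)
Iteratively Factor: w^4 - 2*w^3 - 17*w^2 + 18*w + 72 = (w - 4)*(w^3 + 2*w^2 - 9*w - 18) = (w - 4)*(w + 3)*(w^2 - w - 6) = (w - 4)*(w + 2)*(w + 3)*(w - 3)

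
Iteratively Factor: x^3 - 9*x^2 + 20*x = (x)*(x^2 - 9*x + 20) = x*(x - 4)*(x - 5)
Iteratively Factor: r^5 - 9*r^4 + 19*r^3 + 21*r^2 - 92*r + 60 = (r - 3)*(r^4 - 6*r^3 + r^2 + 24*r - 20) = (r - 3)*(r + 2)*(r^3 - 8*r^2 + 17*r - 10) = (r - 5)*(r - 3)*(r + 2)*(r^2 - 3*r + 2) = (r - 5)*(r - 3)*(r - 2)*(r + 2)*(r - 1)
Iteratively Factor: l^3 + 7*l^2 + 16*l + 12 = (l + 3)*(l^2 + 4*l + 4) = (l + 2)*(l + 3)*(l + 2)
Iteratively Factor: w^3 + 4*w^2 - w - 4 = (w - 1)*(w^2 + 5*w + 4) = (w - 1)*(w + 1)*(w + 4)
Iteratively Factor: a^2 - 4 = (a - 2)*(a + 2)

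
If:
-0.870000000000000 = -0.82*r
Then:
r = 1.06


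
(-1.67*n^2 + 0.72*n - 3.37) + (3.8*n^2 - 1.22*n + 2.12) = 2.13*n^2 - 0.5*n - 1.25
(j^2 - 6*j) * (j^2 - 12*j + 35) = j^4 - 18*j^3 + 107*j^2 - 210*j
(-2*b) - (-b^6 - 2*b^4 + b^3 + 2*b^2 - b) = b^6 + 2*b^4 - b^3 - 2*b^2 - b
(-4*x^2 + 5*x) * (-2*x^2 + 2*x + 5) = 8*x^4 - 18*x^3 - 10*x^2 + 25*x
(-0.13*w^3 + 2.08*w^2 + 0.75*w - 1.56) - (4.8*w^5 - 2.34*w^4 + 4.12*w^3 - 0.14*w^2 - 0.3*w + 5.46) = -4.8*w^5 + 2.34*w^4 - 4.25*w^3 + 2.22*w^2 + 1.05*w - 7.02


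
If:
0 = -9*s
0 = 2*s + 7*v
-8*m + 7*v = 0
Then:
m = 0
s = 0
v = 0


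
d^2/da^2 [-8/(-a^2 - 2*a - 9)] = 16*(-a^2 - 2*a + 4*(a + 1)^2 - 9)/(a^2 + 2*a + 9)^3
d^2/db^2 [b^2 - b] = 2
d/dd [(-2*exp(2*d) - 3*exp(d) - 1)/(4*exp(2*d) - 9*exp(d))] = (30*exp(2*d) + 8*exp(d) - 9)*exp(-d)/(16*exp(2*d) - 72*exp(d) + 81)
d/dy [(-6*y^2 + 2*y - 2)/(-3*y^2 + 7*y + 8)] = 6*(-6*y^2 - 18*y + 5)/(9*y^4 - 42*y^3 + y^2 + 112*y + 64)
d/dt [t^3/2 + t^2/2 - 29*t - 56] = 3*t^2/2 + t - 29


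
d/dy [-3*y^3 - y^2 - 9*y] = -9*y^2 - 2*y - 9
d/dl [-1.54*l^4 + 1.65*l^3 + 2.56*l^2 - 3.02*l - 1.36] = -6.16*l^3 + 4.95*l^2 + 5.12*l - 3.02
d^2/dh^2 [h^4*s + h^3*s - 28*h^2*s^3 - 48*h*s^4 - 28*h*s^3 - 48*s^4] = 2*s*(6*h^2 + 3*h - 28*s^2)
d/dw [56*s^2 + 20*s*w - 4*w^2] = 20*s - 8*w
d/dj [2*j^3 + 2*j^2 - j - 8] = 6*j^2 + 4*j - 1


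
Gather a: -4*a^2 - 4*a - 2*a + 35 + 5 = -4*a^2 - 6*a + 40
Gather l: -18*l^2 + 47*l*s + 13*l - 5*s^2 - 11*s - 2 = -18*l^2 + l*(47*s + 13) - 5*s^2 - 11*s - 2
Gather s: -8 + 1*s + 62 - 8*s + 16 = 70 - 7*s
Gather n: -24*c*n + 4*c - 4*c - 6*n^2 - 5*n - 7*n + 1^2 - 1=-6*n^2 + n*(-24*c - 12)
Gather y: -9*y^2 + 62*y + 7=-9*y^2 + 62*y + 7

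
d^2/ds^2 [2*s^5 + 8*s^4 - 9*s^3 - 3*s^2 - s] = 40*s^3 + 96*s^2 - 54*s - 6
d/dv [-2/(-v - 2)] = -2/(v + 2)^2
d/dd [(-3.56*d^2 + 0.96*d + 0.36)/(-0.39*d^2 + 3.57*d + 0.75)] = (-12.3348*d^2 - 5.0592*d - 0.5652)/(0.1521*d^4 - 2.7846*d^3 + 12.1599*d^2 + 5.355*d + 0.5625)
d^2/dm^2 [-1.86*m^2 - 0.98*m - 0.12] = -3.72000000000000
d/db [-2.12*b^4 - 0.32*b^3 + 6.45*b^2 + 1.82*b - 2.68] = -8.48*b^3 - 0.96*b^2 + 12.9*b + 1.82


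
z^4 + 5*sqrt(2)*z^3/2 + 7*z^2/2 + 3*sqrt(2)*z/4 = z*(z + sqrt(2)/2)^2*(z + 3*sqrt(2)/2)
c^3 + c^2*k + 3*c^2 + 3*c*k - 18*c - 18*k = (c - 3)*(c + 6)*(c + k)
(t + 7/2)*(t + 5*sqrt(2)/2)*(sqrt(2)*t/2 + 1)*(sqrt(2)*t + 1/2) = t^4 + 7*t^3/2 + 15*sqrt(2)*t^3/4 + 27*t^2/4 + 105*sqrt(2)*t^2/8 + 5*sqrt(2)*t/4 + 189*t/8 + 35*sqrt(2)/8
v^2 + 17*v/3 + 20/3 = (v + 5/3)*(v + 4)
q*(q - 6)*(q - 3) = q^3 - 9*q^2 + 18*q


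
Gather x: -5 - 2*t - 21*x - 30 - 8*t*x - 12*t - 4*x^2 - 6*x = -14*t - 4*x^2 + x*(-8*t - 27) - 35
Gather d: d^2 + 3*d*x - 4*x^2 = d^2 + 3*d*x - 4*x^2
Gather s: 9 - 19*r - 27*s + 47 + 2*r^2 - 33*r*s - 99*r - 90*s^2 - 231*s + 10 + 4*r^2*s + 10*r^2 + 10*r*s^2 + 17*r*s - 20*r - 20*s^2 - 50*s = 12*r^2 - 138*r + s^2*(10*r - 110) + s*(4*r^2 - 16*r - 308) + 66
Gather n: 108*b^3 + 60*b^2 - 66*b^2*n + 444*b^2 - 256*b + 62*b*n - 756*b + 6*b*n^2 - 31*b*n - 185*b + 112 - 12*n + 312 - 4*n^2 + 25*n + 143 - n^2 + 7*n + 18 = 108*b^3 + 504*b^2 - 1197*b + n^2*(6*b - 5) + n*(-66*b^2 + 31*b + 20) + 585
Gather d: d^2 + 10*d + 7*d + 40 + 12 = d^2 + 17*d + 52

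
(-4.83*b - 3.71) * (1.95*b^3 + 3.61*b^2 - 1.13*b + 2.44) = -9.4185*b^4 - 24.6708*b^3 - 7.9352*b^2 - 7.5929*b - 9.0524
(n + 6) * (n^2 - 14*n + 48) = n^3 - 8*n^2 - 36*n + 288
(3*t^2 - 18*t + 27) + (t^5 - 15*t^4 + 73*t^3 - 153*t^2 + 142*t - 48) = t^5 - 15*t^4 + 73*t^3 - 150*t^2 + 124*t - 21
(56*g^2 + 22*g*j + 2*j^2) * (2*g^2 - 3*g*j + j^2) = 112*g^4 - 124*g^3*j - 6*g^2*j^2 + 16*g*j^3 + 2*j^4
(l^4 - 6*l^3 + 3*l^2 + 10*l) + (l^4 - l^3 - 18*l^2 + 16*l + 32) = 2*l^4 - 7*l^3 - 15*l^2 + 26*l + 32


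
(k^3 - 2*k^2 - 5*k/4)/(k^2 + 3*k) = (k^2 - 2*k - 5/4)/(k + 3)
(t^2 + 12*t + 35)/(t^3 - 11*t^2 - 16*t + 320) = (t + 7)/(t^2 - 16*t + 64)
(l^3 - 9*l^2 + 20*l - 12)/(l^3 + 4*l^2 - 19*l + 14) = (l - 6)/(l + 7)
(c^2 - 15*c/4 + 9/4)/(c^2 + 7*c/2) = (4*c^2 - 15*c + 9)/(2*c*(2*c + 7))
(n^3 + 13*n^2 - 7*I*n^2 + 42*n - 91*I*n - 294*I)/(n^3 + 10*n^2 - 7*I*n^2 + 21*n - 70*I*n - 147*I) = (n + 6)/(n + 3)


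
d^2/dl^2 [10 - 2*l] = 0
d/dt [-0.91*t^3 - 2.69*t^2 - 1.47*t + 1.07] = -2.73*t^2 - 5.38*t - 1.47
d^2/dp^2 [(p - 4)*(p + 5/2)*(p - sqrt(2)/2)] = 6*p - 3 - sqrt(2)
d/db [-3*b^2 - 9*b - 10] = -6*b - 9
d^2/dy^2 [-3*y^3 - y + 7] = -18*y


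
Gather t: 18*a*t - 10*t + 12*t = t*(18*a + 2)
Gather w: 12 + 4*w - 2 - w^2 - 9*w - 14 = -w^2 - 5*w - 4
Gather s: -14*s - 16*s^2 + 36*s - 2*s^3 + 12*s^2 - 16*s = -2*s^3 - 4*s^2 + 6*s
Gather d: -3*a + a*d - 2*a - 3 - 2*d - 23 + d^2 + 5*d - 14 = -5*a + d^2 + d*(a + 3) - 40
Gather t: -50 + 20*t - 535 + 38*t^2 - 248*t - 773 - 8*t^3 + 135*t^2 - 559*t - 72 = -8*t^3 + 173*t^2 - 787*t - 1430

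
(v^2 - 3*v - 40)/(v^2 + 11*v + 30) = (v - 8)/(v + 6)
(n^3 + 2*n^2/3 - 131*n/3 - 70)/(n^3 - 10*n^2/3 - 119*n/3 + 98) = (3*n + 5)/(3*n - 7)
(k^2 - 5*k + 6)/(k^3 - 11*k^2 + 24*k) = (k - 2)/(k*(k - 8))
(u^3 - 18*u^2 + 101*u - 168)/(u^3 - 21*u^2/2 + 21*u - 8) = 2*(u^2 - 10*u + 21)/(2*u^2 - 5*u + 2)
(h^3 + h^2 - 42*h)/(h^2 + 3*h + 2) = h*(h^2 + h - 42)/(h^2 + 3*h + 2)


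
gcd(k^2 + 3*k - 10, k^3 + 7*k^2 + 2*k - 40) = k^2 + 3*k - 10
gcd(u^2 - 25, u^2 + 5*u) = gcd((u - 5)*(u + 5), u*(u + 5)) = u + 5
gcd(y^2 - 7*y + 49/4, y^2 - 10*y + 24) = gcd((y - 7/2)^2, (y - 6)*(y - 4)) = 1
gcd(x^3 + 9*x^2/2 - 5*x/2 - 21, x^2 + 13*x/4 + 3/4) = x + 3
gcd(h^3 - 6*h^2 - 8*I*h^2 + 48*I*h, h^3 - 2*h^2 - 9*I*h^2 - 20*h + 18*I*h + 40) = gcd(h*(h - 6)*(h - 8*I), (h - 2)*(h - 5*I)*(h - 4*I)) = 1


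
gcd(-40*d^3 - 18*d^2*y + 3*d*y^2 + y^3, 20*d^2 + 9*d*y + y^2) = 5*d + y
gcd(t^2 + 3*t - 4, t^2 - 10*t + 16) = 1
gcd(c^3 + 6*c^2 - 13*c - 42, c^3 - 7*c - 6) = c^2 - c - 6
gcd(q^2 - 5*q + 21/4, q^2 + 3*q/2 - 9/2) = q - 3/2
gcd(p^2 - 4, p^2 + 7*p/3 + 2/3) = p + 2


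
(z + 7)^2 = z^2 + 14*z + 49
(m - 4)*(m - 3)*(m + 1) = m^3 - 6*m^2 + 5*m + 12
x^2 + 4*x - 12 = (x - 2)*(x + 6)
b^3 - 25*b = b*(b - 5)*(b + 5)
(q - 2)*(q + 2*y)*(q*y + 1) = q^3*y + 2*q^2*y^2 - 2*q^2*y + q^2 - 4*q*y^2 + 2*q*y - 2*q - 4*y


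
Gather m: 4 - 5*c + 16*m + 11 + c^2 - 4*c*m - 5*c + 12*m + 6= c^2 - 10*c + m*(28 - 4*c) + 21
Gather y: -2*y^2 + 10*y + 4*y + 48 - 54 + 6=-2*y^2 + 14*y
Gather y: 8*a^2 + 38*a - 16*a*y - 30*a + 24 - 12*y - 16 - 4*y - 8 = 8*a^2 + 8*a + y*(-16*a - 16)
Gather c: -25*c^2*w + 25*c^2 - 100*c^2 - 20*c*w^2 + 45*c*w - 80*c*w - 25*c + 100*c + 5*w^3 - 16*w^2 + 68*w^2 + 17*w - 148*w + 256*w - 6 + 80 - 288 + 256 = c^2*(-25*w - 75) + c*(-20*w^2 - 35*w + 75) + 5*w^3 + 52*w^2 + 125*w + 42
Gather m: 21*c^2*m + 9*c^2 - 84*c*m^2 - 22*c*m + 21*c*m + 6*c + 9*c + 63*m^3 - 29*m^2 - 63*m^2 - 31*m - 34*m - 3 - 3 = 9*c^2 + 15*c + 63*m^3 + m^2*(-84*c - 92) + m*(21*c^2 - c - 65) - 6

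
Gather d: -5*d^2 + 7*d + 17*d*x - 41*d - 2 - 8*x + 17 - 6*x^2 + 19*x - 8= -5*d^2 + d*(17*x - 34) - 6*x^2 + 11*x + 7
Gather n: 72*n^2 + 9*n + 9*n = 72*n^2 + 18*n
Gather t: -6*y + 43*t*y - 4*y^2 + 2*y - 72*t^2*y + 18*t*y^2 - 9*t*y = -72*t^2*y + t*(18*y^2 + 34*y) - 4*y^2 - 4*y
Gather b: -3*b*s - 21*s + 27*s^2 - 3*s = -3*b*s + 27*s^2 - 24*s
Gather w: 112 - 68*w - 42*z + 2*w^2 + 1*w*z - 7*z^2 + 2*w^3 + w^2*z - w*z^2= 2*w^3 + w^2*(z + 2) + w*(-z^2 + z - 68) - 7*z^2 - 42*z + 112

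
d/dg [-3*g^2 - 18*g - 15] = -6*g - 18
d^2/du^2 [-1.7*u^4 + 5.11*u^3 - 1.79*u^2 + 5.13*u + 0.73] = -20.4*u^2 + 30.66*u - 3.58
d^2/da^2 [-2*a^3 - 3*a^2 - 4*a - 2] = -12*a - 6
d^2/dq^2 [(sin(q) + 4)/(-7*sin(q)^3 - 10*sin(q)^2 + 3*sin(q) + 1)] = (196*sin(q)^7 + 1974*sin(q)^6 + 2970*sin(q)^5 - 1219*sin(q)^4 - 4770*sin(q)^3 - 1787*sin(q)^2 + 481*sin(q) - 146)/(7*sin(q)^3 + 10*sin(q)^2 - 3*sin(q) - 1)^3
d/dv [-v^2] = -2*v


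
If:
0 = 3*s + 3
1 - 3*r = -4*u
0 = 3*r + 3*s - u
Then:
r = 11/9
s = -1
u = 2/3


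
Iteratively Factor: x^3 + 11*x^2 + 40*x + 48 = (x + 3)*(x^2 + 8*x + 16) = (x + 3)*(x + 4)*(x + 4)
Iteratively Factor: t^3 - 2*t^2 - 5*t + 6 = (t + 2)*(t^2 - 4*t + 3) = (t - 3)*(t + 2)*(t - 1)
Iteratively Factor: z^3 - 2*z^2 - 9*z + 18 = (z - 2)*(z^2 - 9) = (z - 2)*(z + 3)*(z - 3)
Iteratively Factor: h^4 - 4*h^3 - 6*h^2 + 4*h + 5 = (h - 1)*(h^3 - 3*h^2 - 9*h - 5) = (h - 1)*(h + 1)*(h^2 - 4*h - 5) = (h - 1)*(h + 1)^2*(h - 5)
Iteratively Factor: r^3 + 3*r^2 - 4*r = (r)*(r^2 + 3*r - 4) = r*(r + 4)*(r - 1)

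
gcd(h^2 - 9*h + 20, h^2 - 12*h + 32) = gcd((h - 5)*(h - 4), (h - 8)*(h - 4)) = h - 4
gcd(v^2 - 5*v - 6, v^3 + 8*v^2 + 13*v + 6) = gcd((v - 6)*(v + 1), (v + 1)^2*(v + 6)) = v + 1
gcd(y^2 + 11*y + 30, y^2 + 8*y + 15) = y + 5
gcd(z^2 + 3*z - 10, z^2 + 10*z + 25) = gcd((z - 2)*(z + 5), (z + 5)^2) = z + 5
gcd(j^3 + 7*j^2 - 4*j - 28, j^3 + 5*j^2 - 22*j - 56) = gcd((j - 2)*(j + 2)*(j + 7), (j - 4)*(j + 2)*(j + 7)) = j^2 + 9*j + 14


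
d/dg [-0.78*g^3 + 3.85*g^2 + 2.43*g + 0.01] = -2.34*g^2 + 7.7*g + 2.43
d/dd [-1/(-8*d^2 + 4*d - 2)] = (1 - 4*d)/(4*d^2 - 2*d + 1)^2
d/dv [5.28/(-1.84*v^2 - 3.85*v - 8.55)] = (19.4304*v + 20.328)/(1.84*v^2 + 3.85*v + 8.55)^2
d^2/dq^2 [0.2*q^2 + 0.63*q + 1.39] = 0.400000000000000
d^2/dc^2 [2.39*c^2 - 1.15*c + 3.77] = 4.78000000000000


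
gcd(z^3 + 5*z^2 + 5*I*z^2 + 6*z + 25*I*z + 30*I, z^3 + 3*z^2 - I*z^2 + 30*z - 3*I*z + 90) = z^2 + z*(3 + 5*I) + 15*I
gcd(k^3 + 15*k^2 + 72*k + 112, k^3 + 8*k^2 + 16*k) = k^2 + 8*k + 16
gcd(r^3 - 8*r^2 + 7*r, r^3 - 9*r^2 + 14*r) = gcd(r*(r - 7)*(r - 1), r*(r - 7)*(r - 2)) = r^2 - 7*r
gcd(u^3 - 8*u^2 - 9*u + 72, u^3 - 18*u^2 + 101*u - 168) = u^2 - 11*u + 24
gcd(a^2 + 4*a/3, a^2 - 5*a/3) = a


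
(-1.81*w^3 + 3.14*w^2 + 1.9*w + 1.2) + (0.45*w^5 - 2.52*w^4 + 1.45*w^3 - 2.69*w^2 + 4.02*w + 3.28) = 0.45*w^5 - 2.52*w^4 - 0.36*w^3 + 0.45*w^2 + 5.92*w + 4.48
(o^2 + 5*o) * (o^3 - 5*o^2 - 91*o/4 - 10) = o^5 - 191*o^3/4 - 495*o^2/4 - 50*o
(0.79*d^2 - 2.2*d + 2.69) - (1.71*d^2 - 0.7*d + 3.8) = -0.92*d^2 - 1.5*d - 1.11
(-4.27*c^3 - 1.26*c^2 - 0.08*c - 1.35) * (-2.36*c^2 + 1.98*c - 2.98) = 10.0772*c^5 - 5.481*c^4 + 10.4186*c^3 + 6.7824*c^2 - 2.4346*c + 4.023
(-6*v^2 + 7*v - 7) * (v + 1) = -6*v^3 + v^2 - 7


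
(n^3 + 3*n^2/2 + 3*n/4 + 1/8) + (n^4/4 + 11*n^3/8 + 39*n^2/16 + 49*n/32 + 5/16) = n^4/4 + 19*n^3/8 + 63*n^2/16 + 73*n/32 + 7/16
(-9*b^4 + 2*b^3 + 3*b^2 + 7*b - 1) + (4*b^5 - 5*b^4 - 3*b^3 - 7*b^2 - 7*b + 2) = 4*b^5 - 14*b^4 - b^3 - 4*b^2 + 1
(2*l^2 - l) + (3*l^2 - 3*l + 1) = 5*l^2 - 4*l + 1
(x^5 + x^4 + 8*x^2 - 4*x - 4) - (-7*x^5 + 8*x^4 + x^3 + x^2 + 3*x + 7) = 8*x^5 - 7*x^4 - x^3 + 7*x^2 - 7*x - 11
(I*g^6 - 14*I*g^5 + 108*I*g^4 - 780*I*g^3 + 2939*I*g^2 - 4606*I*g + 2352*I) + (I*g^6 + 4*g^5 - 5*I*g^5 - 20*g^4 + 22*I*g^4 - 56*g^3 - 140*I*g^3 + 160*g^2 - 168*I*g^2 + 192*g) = 2*I*g^6 + 4*g^5 - 19*I*g^5 - 20*g^4 + 130*I*g^4 - 56*g^3 - 920*I*g^3 + 160*g^2 + 2771*I*g^2 + 192*g - 4606*I*g + 2352*I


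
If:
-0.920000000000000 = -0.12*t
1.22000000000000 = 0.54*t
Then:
No Solution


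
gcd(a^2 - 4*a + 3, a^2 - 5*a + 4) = a - 1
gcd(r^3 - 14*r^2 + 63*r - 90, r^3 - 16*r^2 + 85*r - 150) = r^2 - 11*r + 30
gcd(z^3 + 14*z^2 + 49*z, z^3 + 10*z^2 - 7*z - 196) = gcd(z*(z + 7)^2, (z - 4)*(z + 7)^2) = z^2 + 14*z + 49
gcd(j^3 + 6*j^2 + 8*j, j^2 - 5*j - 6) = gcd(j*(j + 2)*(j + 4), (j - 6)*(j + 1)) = 1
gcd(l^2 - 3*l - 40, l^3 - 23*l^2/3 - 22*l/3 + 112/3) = l - 8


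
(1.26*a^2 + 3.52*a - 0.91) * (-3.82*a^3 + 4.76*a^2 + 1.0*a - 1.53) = -4.8132*a^5 - 7.4488*a^4 + 21.4914*a^3 - 2.7394*a^2 - 6.2956*a + 1.3923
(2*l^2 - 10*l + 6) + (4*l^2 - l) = 6*l^2 - 11*l + 6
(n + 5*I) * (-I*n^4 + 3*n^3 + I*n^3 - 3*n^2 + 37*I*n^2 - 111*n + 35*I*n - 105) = -I*n^5 + 8*n^4 + I*n^4 - 8*n^3 + 52*I*n^3 - 296*n^2 + 20*I*n^2 - 280*n - 555*I*n - 525*I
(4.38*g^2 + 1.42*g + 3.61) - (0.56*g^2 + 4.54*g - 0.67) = 3.82*g^2 - 3.12*g + 4.28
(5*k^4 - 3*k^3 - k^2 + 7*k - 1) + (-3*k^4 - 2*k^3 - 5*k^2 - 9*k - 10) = 2*k^4 - 5*k^3 - 6*k^2 - 2*k - 11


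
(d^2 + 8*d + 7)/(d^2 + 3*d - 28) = (d + 1)/(d - 4)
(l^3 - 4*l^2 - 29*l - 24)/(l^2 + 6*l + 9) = (l^2 - 7*l - 8)/(l + 3)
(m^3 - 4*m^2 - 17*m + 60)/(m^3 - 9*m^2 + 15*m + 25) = (m^2 + m - 12)/(m^2 - 4*m - 5)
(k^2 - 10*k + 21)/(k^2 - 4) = (k^2 - 10*k + 21)/(k^2 - 4)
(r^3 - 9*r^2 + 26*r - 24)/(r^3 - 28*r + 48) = (r - 3)/(r + 6)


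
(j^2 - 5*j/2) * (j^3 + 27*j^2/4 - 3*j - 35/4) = j^5 + 17*j^4/4 - 159*j^3/8 - 5*j^2/4 + 175*j/8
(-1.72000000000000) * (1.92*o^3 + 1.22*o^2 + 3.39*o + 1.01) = -3.3024*o^3 - 2.0984*o^2 - 5.8308*o - 1.7372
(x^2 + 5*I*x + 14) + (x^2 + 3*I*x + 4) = 2*x^2 + 8*I*x + 18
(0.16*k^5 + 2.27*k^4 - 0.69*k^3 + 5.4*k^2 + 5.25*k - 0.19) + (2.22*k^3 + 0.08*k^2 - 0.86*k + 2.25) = 0.16*k^5 + 2.27*k^4 + 1.53*k^3 + 5.48*k^2 + 4.39*k + 2.06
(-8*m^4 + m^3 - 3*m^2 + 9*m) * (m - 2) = -8*m^5 + 17*m^4 - 5*m^3 + 15*m^2 - 18*m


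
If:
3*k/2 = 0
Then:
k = 0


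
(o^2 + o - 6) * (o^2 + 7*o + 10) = o^4 + 8*o^3 + 11*o^2 - 32*o - 60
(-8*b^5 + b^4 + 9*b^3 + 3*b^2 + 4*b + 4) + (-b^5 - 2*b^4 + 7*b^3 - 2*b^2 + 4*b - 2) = -9*b^5 - b^4 + 16*b^3 + b^2 + 8*b + 2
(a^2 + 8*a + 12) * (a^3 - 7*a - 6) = a^5 + 8*a^4 + 5*a^3 - 62*a^2 - 132*a - 72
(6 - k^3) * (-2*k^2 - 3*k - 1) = 2*k^5 + 3*k^4 + k^3 - 12*k^2 - 18*k - 6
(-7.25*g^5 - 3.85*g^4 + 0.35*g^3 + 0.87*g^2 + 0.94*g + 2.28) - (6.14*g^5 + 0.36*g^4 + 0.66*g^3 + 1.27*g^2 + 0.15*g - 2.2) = -13.39*g^5 - 4.21*g^4 - 0.31*g^3 - 0.4*g^2 + 0.79*g + 4.48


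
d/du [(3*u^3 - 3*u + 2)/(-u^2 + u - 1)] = (3*(1 - 3*u^2)*(u^2 - u + 1) + (2*u - 1)*(3*u^3 - 3*u + 2))/(u^2 - u + 1)^2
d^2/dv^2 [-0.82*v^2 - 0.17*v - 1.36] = -1.64000000000000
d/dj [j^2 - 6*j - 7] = 2*j - 6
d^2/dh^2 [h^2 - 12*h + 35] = 2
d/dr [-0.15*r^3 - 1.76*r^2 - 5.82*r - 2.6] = -0.45*r^2 - 3.52*r - 5.82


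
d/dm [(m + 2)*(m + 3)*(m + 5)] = 3*m^2 + 20*m + 31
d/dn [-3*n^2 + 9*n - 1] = 9 - 6*n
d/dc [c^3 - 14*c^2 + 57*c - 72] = 3*c^2 - 28*c + 57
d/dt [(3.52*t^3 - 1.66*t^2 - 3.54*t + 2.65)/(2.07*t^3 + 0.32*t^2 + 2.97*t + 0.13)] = (4.5626*t^4 + 35.5644*t^3 - 18.8811*t^2 - 2.1276*t - 8.3307)/(4.2849*t^6 + 1.3248*t^5 + 12.3982*t^4 + 2.439*t^3 + 8.9041*t^2 + 0.7722*t + 0.0169)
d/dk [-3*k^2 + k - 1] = 1 - 6*k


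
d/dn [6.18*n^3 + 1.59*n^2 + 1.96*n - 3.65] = 18.54*n^2 + 3.18*n + 1.96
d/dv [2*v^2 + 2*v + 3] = 4*v + 2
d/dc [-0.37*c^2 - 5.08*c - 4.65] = -0.74*c - 5.08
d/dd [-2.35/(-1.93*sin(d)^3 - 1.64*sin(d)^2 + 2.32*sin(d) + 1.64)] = (-13.6065*sin(d)^2 - 7.708*sin(d) + 5.452)*cos(d)/(1.93*sin(d)^3 + 1.64*sin(d)^2 - 2.32*sin(d) - 1.64)^2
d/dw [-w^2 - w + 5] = -2*w - 1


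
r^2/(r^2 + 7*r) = r/(r + 7)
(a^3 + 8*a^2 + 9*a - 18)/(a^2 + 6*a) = a + 2 - 3/a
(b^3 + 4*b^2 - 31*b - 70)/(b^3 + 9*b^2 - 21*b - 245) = (b + 2)/(b + 7)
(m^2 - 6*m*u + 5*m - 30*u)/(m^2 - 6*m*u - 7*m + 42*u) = (m + 5)/(m - 7)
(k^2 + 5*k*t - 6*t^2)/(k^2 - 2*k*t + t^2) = (-k - 6*t)/(-k + t)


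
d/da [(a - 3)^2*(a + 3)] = 3*(a - 3)*(a + 1)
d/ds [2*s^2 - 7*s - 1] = 4*s - 7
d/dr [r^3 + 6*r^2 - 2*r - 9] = 3*r^2 + 12*r - 2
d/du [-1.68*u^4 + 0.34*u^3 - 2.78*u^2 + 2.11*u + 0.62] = -6.72*u^3 + 1.02*u^2 - 5.56*u + 2.11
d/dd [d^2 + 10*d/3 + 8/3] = 2*d + 10/3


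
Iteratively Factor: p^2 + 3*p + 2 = (p + 1)*(p + 2)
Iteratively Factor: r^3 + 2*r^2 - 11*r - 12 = (r - 3)*(r^2 + 5*r + 4) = (r - 3)*(r + 1)*(r + 4)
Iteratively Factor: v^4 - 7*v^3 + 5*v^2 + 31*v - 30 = (v - 1)*(v^3 - 6*v^2 - v + 30) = (v - 5)*(v - 1)*(v^2 - v - 6) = (v - 5)*(v - 1)*(v + 2)*(v - 3)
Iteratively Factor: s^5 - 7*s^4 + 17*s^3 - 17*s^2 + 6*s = (s)*(s^4 - 7*s^3 + 17*s^2 - 17*s + 6) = s*(s - 1)*(s^3 - 6*s^2 + 11*s - 6) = s*(s - 1)^2*(s^2 - 5*s + 6) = s*(s - 3)*(s - 1)^2*(s - 2)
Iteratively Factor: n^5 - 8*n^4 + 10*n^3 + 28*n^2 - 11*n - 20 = (n - 4)*(n^4 - 4*n^3 - 6*n^2 + 4*n + 5) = (n - 4)*(n + 1)*(n^3 - 5*n^2 - n + 5) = (n - 5)*(n - 4)*(n + 1)*(n^2 - 1) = (n - 5)*(n - 4)*(n + 1)^2*(n - 1)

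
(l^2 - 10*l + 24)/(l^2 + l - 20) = (l - 6)/(l + 5)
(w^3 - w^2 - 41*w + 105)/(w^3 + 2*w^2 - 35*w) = (w - 3)/w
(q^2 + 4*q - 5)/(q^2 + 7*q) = (q^2 + 4*q - 5)/(q*(q + 7))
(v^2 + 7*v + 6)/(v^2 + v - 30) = (v + 1)/(v - 5)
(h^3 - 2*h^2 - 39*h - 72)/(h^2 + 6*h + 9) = h - 8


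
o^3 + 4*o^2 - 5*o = o*(o - 1)*(o + 5)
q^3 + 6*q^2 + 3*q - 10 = (q - 1)*(q + 2)*(q + 5)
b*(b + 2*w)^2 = b^3 + 4*b^2*w + 4*b*w^2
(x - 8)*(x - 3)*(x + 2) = x^3 - 9*x^2 + 2*x + 48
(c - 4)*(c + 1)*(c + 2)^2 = c^4 + c^3 - 12*c^2 - 28*c - 16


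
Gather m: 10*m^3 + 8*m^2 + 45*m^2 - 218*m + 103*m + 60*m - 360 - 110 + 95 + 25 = 10*m^3 + 53*m^2 - 55*m - 350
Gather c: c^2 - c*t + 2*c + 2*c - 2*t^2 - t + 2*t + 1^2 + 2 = c^2 + c*(4 - t) - 2*t^2 + t + 3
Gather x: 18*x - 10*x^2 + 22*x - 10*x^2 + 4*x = -20*x^2 + 44*x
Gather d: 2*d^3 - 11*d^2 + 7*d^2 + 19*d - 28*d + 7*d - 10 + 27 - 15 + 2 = 2*d^3 - 4*d^2 - 2*d + 4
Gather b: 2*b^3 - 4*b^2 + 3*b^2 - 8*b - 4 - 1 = 2*b^3 - b^2 - 8*b - 5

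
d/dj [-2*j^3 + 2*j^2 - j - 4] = -6*j^2 + 4*j - 1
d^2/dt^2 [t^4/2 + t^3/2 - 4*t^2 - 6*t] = 6*t^2 + 3*t - 8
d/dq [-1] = 0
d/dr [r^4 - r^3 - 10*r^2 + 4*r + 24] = 4*r^3 - 3*r^2 - 20*r + 4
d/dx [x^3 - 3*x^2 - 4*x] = 3*x^2 - 6*x - 4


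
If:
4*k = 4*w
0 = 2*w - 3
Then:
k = 3/2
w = 3/2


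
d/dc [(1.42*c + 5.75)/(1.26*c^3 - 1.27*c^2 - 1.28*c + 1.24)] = (-3.5784*c^3 - 19.9316*c^2 + 14.605*c + 9.1208)/(1.5876*c^6 - 3.2004*c^5 - 1.6127*c^4 + 6.376*c^3 - 1.5112*c^2 - 3.1744*c + 1.5376)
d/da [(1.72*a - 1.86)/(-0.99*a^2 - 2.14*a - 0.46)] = (1.7028*a^2 - 3.6828*a - 4.7716)/(0.9801*a^4 + 4.2372*a^3 + 5.4904*a^2 + 1.9688*a + 0.2116)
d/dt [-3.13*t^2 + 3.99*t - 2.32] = 3.99 - 6.26*t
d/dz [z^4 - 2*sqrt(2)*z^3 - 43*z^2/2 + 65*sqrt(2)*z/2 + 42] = 4*z^3 - 6*sqrt(2)*z^2 - 43*z + 65*sqrt(2)/2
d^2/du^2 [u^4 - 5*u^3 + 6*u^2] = 12*u^2 - 30*u + 12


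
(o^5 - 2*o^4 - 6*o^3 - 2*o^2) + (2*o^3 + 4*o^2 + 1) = o^5 - 2*o^4 - 4*o^3 + 2*o^2 + 1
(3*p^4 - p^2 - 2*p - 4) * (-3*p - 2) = -9*p^5 - 6*p^4 + 3*p^3 + 8*p^2 + 16*p + 8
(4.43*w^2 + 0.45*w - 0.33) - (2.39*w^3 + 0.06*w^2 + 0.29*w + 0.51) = -2.39*w^3 + 4.37*w^2 + 0.16*w - 0.84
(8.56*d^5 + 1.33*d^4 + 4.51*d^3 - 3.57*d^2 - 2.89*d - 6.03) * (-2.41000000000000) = -20.6296*d^5 - 3.2053*d^4 - 10.8691*d^3 + 8.6037*d^2 + 6.9649*d + 14.5323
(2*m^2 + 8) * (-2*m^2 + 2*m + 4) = -4*m^4 + 4*m^3 - 8*m^2 + 16*m + 32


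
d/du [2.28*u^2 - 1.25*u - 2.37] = 4.56*u - 1.25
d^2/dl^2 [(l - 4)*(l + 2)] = 2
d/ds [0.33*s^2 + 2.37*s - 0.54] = 0.66*s + 2.37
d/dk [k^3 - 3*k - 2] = 3*k^2 - 3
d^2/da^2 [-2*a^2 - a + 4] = -4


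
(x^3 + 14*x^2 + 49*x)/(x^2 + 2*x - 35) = x*(x + 7)/(x - 5)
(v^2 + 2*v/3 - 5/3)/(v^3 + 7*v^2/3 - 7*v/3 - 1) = (3*v + 5)/(3*v^2 + 10*v + 3)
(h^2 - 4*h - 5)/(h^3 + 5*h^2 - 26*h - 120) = (h + 1)/(h^2 + 10*h + 24)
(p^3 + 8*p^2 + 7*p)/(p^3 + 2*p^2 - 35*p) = (p + 1)/(p - 5)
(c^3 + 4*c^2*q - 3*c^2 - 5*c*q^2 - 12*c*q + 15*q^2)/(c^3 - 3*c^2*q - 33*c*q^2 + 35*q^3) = (3 - c)/(-c + 7*q)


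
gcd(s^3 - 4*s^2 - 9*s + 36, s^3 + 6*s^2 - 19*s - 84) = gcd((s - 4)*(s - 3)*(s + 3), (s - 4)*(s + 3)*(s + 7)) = s^2 - s - 12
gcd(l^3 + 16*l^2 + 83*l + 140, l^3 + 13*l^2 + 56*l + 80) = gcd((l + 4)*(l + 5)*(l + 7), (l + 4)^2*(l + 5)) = l^2 + 9*l + 20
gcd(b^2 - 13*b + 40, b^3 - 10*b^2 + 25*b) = b - 5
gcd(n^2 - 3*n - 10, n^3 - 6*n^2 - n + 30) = n^2 - 3*n - 10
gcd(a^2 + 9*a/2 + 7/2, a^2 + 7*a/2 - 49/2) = 1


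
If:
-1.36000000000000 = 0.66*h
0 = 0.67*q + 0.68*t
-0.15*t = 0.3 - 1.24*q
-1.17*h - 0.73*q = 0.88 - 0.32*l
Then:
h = -2.06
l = -4.29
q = 0.22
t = -0.21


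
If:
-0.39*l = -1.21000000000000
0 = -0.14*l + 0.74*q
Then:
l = 3.10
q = 0.59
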